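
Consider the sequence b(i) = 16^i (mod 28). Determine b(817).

b(1) = 16; b(2) = 4; b(3) = 8; b(4) = 16.
Since b(4) = b(1) = 16, the sequence is periodic with period 3.
(817 - 1) mod 3 = 0, so b(817) = b(1) = 16.

16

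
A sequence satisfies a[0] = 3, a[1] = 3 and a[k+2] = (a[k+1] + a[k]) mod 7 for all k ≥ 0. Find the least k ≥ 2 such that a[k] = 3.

Listing terms: a[0] = 3; a[1] = 3; a[2] = 6; a[3] = 2; a[4] = 1; a[5] = 3; a[6] = 4; a[7] = 0; a[8] = 4; a[9] = 4; a[10] = 1; a[11] = 5; a[12] = 6; a[13] = 4; a[14] = 3; a[15] = 0; a[16] = 3; a[17] = 3.
The sequence repeats with period 16.
The value 3 first appears (with k ≥ 2) at a[5].

5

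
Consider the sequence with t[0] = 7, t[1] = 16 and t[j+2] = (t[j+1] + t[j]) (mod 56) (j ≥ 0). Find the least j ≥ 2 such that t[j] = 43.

44

Listing terms: t[0] = 7, t[1] = 16, t[2] = 23, t[3] = 39, t[4] = 6, t[5] = 45, t[6] = 51, t[7] = 40, t[8] = 35, t[9] = 19, t[10] = 54, t[11] = 17, t[12] = 15, t[13] = 32, t[14] = 47, t[15] = 23, t[16] = 14, t[17] = 37, t[18] = 51, t[19] = 32, t[20] = 27, t[21] = 3, t[22] = 30, t[23] = 33, t[24] = 7, t[25] = 40, t[26] = 47, t[27] = 31, t[28] = 22, t[29] = 53, t[30] = 19, t[31] = 16, t[32] = 35, t[33] = 51, t[34] = 30, t[35] = 25, t[36] = 55, t[37] = 24, t[38] = 23, t[39] = 47, t[40] = 14, t[41] = 5, t[42] = 19, t[43] = 24, t[44] = 43, t[45] = 11, t[46] = 54, t[47] = 9, t[48] = 7, t[49] = 16.
The sequence repeats with period 48.
The value 43 first appears (with j ≥ 2) at t[44].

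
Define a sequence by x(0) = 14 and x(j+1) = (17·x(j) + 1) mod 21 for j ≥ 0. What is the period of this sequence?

6

x(0) = 14; x(1) = 8; x(2) = 11; x(3) = 20; x(4) = 5; x(5) = 2; x(6) = 14.
Since x(6) = x(0) = 14, the sequence is periodic with period 6.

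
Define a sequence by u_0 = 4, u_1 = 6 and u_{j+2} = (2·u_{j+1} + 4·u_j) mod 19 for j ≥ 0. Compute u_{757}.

u_0 = 4,  u_1 = 6,  u_2 = 9,  u_3 = 4,  u_4 = 6.
The sequence repeats with period 3.
(757 - 0) mod 3 = 1, so u_{757} = u_1 = 6.

6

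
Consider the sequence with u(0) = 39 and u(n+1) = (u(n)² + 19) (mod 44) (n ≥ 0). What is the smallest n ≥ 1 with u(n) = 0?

We have u(0) = 39; u(1) = 0; u(2) = 19; u(3) = 28; u(4) = 11; u(5) = 8; u(6) = 39.
The sequence repeats with period 6.
The value 0 first appears (with n ≥ 1) at u(1).

1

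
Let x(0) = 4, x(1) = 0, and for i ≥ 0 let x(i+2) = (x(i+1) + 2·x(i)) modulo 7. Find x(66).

4

x(0) = 4,  x(1) = 0,  x(2) = 1,  x(3) = 1,  x(4) = 3,  x(5) = 5,  x(6) = 4,  x(7) = 0.
The sequence repeats with period 6.
(66 - 0) mod 6 = 0, so x(66) = x(0) = 4.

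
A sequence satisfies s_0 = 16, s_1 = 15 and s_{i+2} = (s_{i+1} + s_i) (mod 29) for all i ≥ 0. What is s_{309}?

We have s_0 = 16; s_1 = 15; s_2 = 2; s_3 = 17; s_4 = 19; s_5 = 7; s_6 = 26; s_7 = 4; s_8 = 1; s_9 = 5; s_{10} = 6; s_{11} = 11; s_{12} = 17; s_{13} = 28; s_{14} = 16; s_{15} = 15.
Since (s_{14}, s_{15}) = (s_0, s_1) = (16, 15) (two consecutive terms determine the rest), the sequence is periodic with period 14.
(309 - 0) mod 14 = 1, so s_{309} = s_1 = 15.

15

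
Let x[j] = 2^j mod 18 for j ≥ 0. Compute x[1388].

4

x[0] = 1,  x[1] = 2,  x[2] = 4,  x[3] = 8,  x[4] = 16,  x[5] = 14,  x[6] = 10,  x[7] = 2.
Since x[7] = x[1] = 2, the sequence is eventually periodic: after a pre-period of length 1 it cycles with period 6.
For j ≥ 1, x[j] depends only on (j - 1) mod 6. (1388 - 1) mod 6 = 1, so x[1388] = x[2] = 4.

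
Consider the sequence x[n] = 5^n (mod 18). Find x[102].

1

We have x[1] = 5, x[2] = 7, x[3] = 17, x[4] = 13, x[5] = 11, x[6] = 1, x[7] = 5.
Since x[7] = x[1] = 5, the sequence is periodic with period 6.
So x[102] = x[1 + ((102-1) mod 6)] = x[6] = 1.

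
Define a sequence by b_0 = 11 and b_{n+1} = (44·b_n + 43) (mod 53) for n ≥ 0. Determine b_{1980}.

26

Listing terms: b_0 = 11; b_1 = 50; b_2 = 17; b_3 = 49; b_4 = 26; b_5 = 21; b_6 = 13; b_7 = 32; b_8 = 20; b_9 = 22; b_{10} = 4; b_{11} = 7; b_{12} = 33; b_{13} = 11.
The sequence repeats with period 13.
So b_{1980} = b_{0 + ((1980-0) mod 13)} = b_4 = 26.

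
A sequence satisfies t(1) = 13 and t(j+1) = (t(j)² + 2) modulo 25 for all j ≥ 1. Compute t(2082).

21

Computing terms: t(1) = 13,  t(2) = 21,  t(3) = 18,  t(4) = 1,  t(5) = 3,  t(6) = 11,  t(7) = 23,  t(8) = 6,  t(9) = 13.
The sequence repeats with period 8.
So t(2082) = t(1 + ((2082-1) mod 8)) = t(2) = 21.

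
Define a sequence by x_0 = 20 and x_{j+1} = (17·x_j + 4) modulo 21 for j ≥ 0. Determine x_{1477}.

8

We have x_0 = 20, x_1 = 8, x_2 = 14, x_3 = 11, x_4 = 2, x_5 = 17, x_6 = 20.
The sequence repeats with period 6.
So x_{1477} = x_{0 + ((1477-0) mod 6)} = x_1 = 8.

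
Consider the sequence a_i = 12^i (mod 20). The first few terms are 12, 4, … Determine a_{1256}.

We have a_1 = 12; a_2 = 4; a_3 = 8; a_4 = 16; a_5 = 12.
The sequence repeats with period 4.
So a_{1256} = a_{1 + ((1256-1) mod 4)} = a_4 = 16.

16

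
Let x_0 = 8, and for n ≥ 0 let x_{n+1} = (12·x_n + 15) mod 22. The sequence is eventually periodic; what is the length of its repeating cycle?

Listing terms: x_0 = 8,  x_1 = 1,  x_2 = 5,  x_3 = 9,  x_4 = 13,  x_5 = 17,  x_6 = 21,  x_7 = 3,  x_8 = 7,  x_9 = 11,  x_{10} = 15,  x_{11} = 19,  x_{12} = 1.
Since x_{12} = x_1 = 1, the sequence is eventually periodic: after a pre-period of length 1 it cycles with period 11.

11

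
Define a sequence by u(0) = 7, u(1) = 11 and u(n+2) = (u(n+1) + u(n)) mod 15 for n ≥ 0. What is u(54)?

u(0) = 7, u(1) = 11, u(2) = 3, u(3) = 14, u(4) = 2, u(5) = 1, u(6) = 3, u(7) = 4, u(8) = 7, u(9) = 11.
Since (u(8), u(9)) = (u(0), u(1)) = (7, 11) (two consecutive terms determine the rest), the sequence is periodic with period 8.
(54 - 0) mod 8 = 6, so u(54) = u(6) = 3.

3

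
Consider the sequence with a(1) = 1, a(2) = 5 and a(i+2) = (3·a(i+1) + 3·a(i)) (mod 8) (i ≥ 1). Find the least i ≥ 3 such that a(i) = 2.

3

We have a(1) = 1,  a(2) = 5,  a(3) = 2,  a(4) = 5,  a(5) = 5,  a(6) = 6,  a(7) = 1,  a(8) = 5.
The sequence repeats with period 6.
The value 2 first appears (with i ≥ 3) at a(3).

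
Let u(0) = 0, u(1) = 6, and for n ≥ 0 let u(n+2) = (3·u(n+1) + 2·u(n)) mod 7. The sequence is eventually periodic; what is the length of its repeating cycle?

48

We have u(0) = 0, u(1) = 6, u(2) = 4, u(3) = 3, u(4) = 3, u(5) = 1, u(6) = 2, u(7) = 1, u(8) = 0, u(9) = 2, u(10) = 6, u(11) = 1, u(12) = 1, u(13) = 5, u(14) = 3, u(15) = 5, u(16) = 0, u(17) = 3, u(18) = 2, u(19) = 5, u(20) = 5, u(21) = 4, u(22) = 1, u(23) = 4, u(24) = 0, u(25) = 1, u(26) = 3, u(27) = 4, u(28) = 4, u(29) = 6, u(30) = 5, u(31) = 6, u(32) = 0, u(33) = 5, u(34) = 1, u(35) = 6, u(36) = 6, u(37) = 2, u(38) = 4, u(39) = 2, u(40) = 0, u(41) = 4, u(42) = 5, u(43) = 2, u(44) = 2, u(45) = 3, u(46) = 6, u(47) = 3, u(48) = 0, u(49) = 6.
The sequence repeats with period 48.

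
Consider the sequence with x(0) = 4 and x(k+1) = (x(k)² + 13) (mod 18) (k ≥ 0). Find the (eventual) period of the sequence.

x(0) = 4,  x(1) = 11,  x(2) = 8,  x(3) = 5,  x(4) = 2,  x(5) = 17,  x(6) = 14,  x(7) = 11.
Since x(7) = x(1) = 11, the sequence is eventually periodic: after a pre-period of length 1 it cycles with period 6.

6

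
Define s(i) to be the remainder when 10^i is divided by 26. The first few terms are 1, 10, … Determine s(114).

Listing terms: s(0) = 1; s(1) = 10; s(2) = 22; s(3) = 12; s(4) = 16; s(5) = 4; s(6) = 14; s(7) = 10.
Since s(7) = s(1) = 10, the sequence is eventually periodic: after a pre-period of length 1 it cycles with period 6.
For i ≥ 1, s(i) depends only on (i - 1) mod 6. (114 - 1) mod 6 = 5, so s(114) = s(6) = 14.

14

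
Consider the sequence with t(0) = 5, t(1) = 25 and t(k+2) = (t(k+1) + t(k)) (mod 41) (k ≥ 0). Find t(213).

We have t(0) = 5; t(1) = 25; t(2) = 30; t(3) = 14; t(4) = 3; t(5) = 17; t(6) = 20; t(7) = 37; t(8) = 16; t(9) = 12; t(10) = 28; t(11) = 40; t(12) = 27; t(13) = 26; t(14) = 12; t(15) = 38; t(16) = 9; t(17) = 6; t(18) = 15; t(19) = 21; t(20) = 36; t(21) = 16; t(22) = 11; t(23) = 27; t(24) = 38; t(25) = 24; t(26) = 21; t(27) = 4; t(28) = 25; t(29) = 29; t(30) = 13; t(31) = 1; t(32) = 14; t(33) = 15; t(34) = 29; t(35) = 3; t(36) = 32; t(37) = 35; t(38) = 26; t(39) = 20; t(40) = 5; t(41) = 25.
The sequence repeats with period 40.
So t(213) = t(0 + ((213-0) mod 40)) = t(13) = 26.

26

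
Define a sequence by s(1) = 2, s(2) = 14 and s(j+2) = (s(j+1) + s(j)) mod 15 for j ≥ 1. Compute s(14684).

0

Computing terms: s(1) = 2,  s(2) = 14,  s(3) = 1,  s(4) = 0,  s(5) = 1,  s(6) = 1,  s(7) = 2,  s(8) = 3,  s(9) = 5,  s(10) = 8,  s(11) = 13,  s(12) = 6,  s(13) = 4,  s(14) = 10,  s(15) = 14,  s(16) = 9,  s(17) = 8,  s(18) = 2,  s(19) = 10,  s(20) = 12,  s(21) = 7,  s(22) = 4,  s(23) = 11,  s(24) = 0,  s(25) = 11,  s(26) = 11,  s(27) = 7,  s(28) = 3,  s(29) = 10,  s(30) = 13,  s(31) = 8,  s(32) = 6,  s(33) = 14,  s(34) = 5,  s(35) = 4,  s(36) = 9,  s(37) = 13,  s(38) = 7,  s(39) = 5,  s(40) = 12,  s(41) = 2,  s(42) = 14.
The sequence repeats with period 40.
(14684 - 1) mod 40 = 3, so s(14684) = s(4) = 0.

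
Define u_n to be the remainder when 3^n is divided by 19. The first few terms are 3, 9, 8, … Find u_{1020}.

Computing terms: u_1 = 3,  u_2 = 9,  u_3 = 8,  u_4 = 5,  u_5 = 15,  u_6 = 7,  u_7 = 2,  u_8 = 6,  u_9 = 18,  u_{10} = 16,  u_{11} = 10,  u_{12} = 11,  u_{13} = 14,  u_{14} = 4,  u_{15} = 12,  u_{16} = 17,  u_{17} = 13,  u_{18} = 1,  u_{19} = 3.
Since u_{19} = u_1 = 3, the sequence is periodic with period 18.
So u_{1020} = u_{1 + ((1020-1) mod 18)} = u_{12} = 11.

11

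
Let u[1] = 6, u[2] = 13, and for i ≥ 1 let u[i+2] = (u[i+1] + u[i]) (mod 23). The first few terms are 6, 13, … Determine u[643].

3

Listing terms: u[1] = 6,  u[2] = 13,  u[3] = 19,  u[4] = 9,  u[5] = 5,  u[6] = 14,  u[7] = 19,  u[8] = 10,  u[9] = 6,  u[10] = 16,  u[11] = 22,  u[12] = 15,  u[13] = 14,  u[14] = 6,  u[15] = 20,  u[16] = 3,  u[17] = 0,  u[18] = 3,  u[19] = 3,  u[20] = 6,  u[21] = 9,  u[22] = 15,  u[23] = 1,  u[24] = 16,  u[25] = 17,  u[26] = 10,  u[27] = 4,  u[28] = 14,  u[29] = 18,  u[30] = 9,  u[31] = 4,  u[32] = 13,  u[33] = 17,  u[34] = 7,  u[35] = 1,  u[36] = 8,  u[37] = 9,  u[38] = 17,  u[39] = 3,  u[40] = 20,  u[41] = 0,  u[42] = 20,  u[43] = 20,  u[44] = 17,  u[45] = 14,  u[46] = 8,  u[47] = 22,  u[48] = 7,  u[49] = 6,  u[50] = 13.
Since (u[49], u[50]) = (u[1], u[2]) = (6, 13) (two consecutive terms determine the rest), the sequence is periodic with period 48.
So u[643] = u[1 + ((643-1) mod 48)] = u[19] = 3.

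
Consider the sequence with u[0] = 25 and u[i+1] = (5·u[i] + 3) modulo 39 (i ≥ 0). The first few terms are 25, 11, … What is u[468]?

25

Computing terms: u[0] = 25; u[1] = 11; u[2] = 19; u[3] = 20; u[4] = 25.
Since u[4] = u[0] = 25, the sequence is periodic with period 4.
So u[468] = u[0 + ((468-0) mod 4)] = u[0] = 25.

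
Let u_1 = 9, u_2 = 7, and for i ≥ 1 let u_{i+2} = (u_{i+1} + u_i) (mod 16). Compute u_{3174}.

14

We have u_1 = 9; u_2 = 7; u_3 = 0; u_4 = 7; u_5 = 7; u_6 = 14; u_7 = 5; u_8 = 3; u_9 = 8; u_{10} = 11; u_{11} = 3; u_{12} = 14; u_{13} = 1; u_{14} = 15; u_{15} = 0; u_{16} = 15; u_{17} = 15; u_{18} = 14; u_{19} = 13; u_{20} = 11; u_{21} = 8; u_{22} = 3; u_{23} = 11; u_{24} = 14; u_{25} = 9; u_{26} = 7.
The sequence repeats with period 24.
So u_{3174} = u_{1 + ((3174-1) mod 24)} = u_6 = 14.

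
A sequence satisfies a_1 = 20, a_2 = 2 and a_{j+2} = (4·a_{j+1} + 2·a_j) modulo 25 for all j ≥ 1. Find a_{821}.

20

Listing terms: a_1 = 20; a_2 = 2; a_3 = 23; a_4 = 21; a_5 = 5; a_6 = 12; a_7 = 8; a_8 = 6; a_9 = 15; a_{10} = 22; a_{11} = 18; a_{12} = 16; a_{13} = 0; a_{14} = 7; a_{15} = 3; a_{16} = 1; a_{17} = 10; a_{18} = 17; a_{19} = 13; a_{20} = 11; a_{21} = 20; a_{22} = 2.
Since (a_{21}, a_{22}) = (a_1, a_2) = (20, 2) (two consecutive terms determine the rest), the sequence is periodic with period 20.
(821 - 1) mod 20 = 0, so a_{821} = a_1 = 20.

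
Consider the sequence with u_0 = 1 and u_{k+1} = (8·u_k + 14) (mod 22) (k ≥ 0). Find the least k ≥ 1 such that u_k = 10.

Computing terms: u_0 = 1,  u_1 = 0,  u_2 = 14,  u_3 = 16,  u_4 = 10,  u_5 = 6,  u_6 = 18,  u_7 = 4,  u_8 = 2,  u_9 = 8,  u_{10} = 12,  u_{11} = 0.
Since u_{11} = u_1 = 0, the sequence is eventually periodic: after a pre-period of length 1 it cycles with period 10.
The value 10 first appears (with k ≥ 1) at u_4.

4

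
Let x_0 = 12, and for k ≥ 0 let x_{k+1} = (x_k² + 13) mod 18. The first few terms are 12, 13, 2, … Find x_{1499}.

11

We have x_0 = 12, x_1 = 13, x_2 = 2, x_3 = 17, x_4 = 14, x_5 = 11, x_6 = 8, x_7 = 5, x_8 = 2.
Since x_8 = x_2 = 2, the sequence is eventually periodic: after a pre-period of length 2 it cycles with period 6.
For k ≥ 2, x_k depends only on (k - 2) mod 6. (1499 - 2) mod 6 = 3, so x_{1499} = x_5 = 11.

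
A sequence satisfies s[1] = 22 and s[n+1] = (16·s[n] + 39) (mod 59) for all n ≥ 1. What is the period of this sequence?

29

s[1] = 22, s[2] = 37, s[3] = 41, s[4] = 46, s[5] = 8, s[6] = 49, s[7] = 56, s[8] = 50, s[9] = 13, s[10] = 11, s[11] = 38, s[12] = 57, s[13] = 7, s[14] = 33, s[15] = 36, s[16] = 25, s[17] = 26, s[18] = 42, s[19] = 3, s[20] = 28, s[21] = 15, s[22] = 43, s[23] = 19, s[24] = 48, s[25] = 40, s[26] = 30, s[27] = 47, s[28] = 24, s[29] = 10, s[30] = 22.
Since s[30] = s[1] = 22, the sequence is periodic with period 29.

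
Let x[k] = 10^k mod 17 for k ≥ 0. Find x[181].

6

Listing terms: x[0] = 1, x[1] = 10, x[2] = 15, x[3] = 14, x[4] = 4, x[5] = 6, x[6] = 9, x[7] = 5, x[8] = 16, x[9] = 7, x[10] = 2, x[11] = 3, x[12] = 13, x[13] = 11, x[14] = 8, x[15] = 12, x[16] = 1.
Since x[16] = x[0] = 1, the sequence is periodic with period 16.
So x[181] = x[0 + ((181-0) mod 16)] = x[5] = 6.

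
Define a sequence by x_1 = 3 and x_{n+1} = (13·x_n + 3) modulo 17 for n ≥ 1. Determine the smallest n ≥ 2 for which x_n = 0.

4

We have x_1 = 3,  x_2 = 8,  x_3 = 5,  x_4 = 0,  x_5 = 3.
The sequence repeats with period 4.
The value 0 first appears (with n ≥ 2) at x_4.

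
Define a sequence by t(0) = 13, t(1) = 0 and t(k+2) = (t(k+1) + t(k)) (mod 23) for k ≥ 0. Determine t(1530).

8

t(0) = 13, t(1) = 0, t(2) = 13, t(3) = 13, t(4) = 3, t(5) = 16, t(6) = 19, t(7) = 12, t(8) = 8, t(9) = 20, t(10) = 5, t(11) = 2, t(12) = 7, t(13) = 9, t(14) = 16, t(15) = 2, t(16) = 18, t(17) = 20, t(18) = 15, t(19) = 12, t(20) = 4, t(21) = 16, t(22) = 20, t(23) = 13, t(24) = 10, t(25) = 0, t(26) = 10, t(27) = 10, t(28) = 20, t(29) = 7, t(30) = 4, t(31) = 11, t(32) = 15, t(33) = 3, t(34) = 18, t(35) = 21, t(36) = 16, t(37) = 14, t(38) = 7, t(39) = 21, t(40) = 5, t(41) = 3, t(42) = 8, t(43) = 11, t(44) = 19, t(45) = 7, t(46) = 3, t(47) = 10, t(48) = 13, t(49) = 0.
Since (t(48), t(49)) = (t(0), t(1)) = (13, 0) (two consecutive terms determine the rest), the sequence is periodic with period 48.
So t(1530) = t(0 + ((1530-0) mod 48)) = t(42) = 8.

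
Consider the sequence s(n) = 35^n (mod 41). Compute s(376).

18

We have s(0) = 1,  s(1) = 35,  s(2) = 36,  s(3) = 30,  s(4) = 25,  s(5) = 14,  s(6) = 39,  s(7) = 12,  s(8) = 10,  s(9) = 22,  s(10) = 32,  s(11) = 13,  s(12) = 4,  s(13) = 17,  s(14) = 21,  s(15) = 38,  s(16) = 18,  s(17) = 15,  s(18) = 33,  s(19) = 7,  s(20) = 40,  s(21) = 6,  s(22) = 5,  s(23) = 11,  s(24) = 16,  s(25) = 27,  s(26) = 2,  s(27) = 29,  s(28) = 31,  s(29) = 19,  s(30) = 9,  s(31) = 28,  s(32) = 37,  s(33) = 24,  s(34) = 20,  s(35) = 3,  s(36) = 23,  s(37) = 26,  s(38) = 8,  s(39) = 34,  s(40) = 1.
Since s(40) = s(0) = 1, the sequence is periodic with period 40.
(376 - 0) mod 40 = 16, so s(376) = s(16) = 18.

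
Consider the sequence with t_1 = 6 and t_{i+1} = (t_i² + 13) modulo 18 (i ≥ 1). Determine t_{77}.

t_1 = 6,  t_2 = 13,  t_3 = 2,  t_4 = 17,  t_5 = 14,  t_6 = 11,  t_7 = 8,  t_8 = 5,  t_9 = 2.
Since t_9 = t_3 = 2, the sequence is eventually periodic: after a pre-period of length 2 it cycles with period 6.
For i ≥ 3, t_i depends only on (i - 3) mod 6. (77 - 3) mod 6 = 2, so t_{77} = t_5 = 14.

14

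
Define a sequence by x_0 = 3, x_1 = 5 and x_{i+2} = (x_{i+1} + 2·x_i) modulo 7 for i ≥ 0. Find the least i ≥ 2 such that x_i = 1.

x_0 = 3,  x_1 = 5,  x_2 = 4,  x_3 = 0,  x_4 = 1,  x_5 = 1,  x_6 = 3,  x_7 = 5.
The sequence repeats with period 6.
The value 1 first appears (with i ≥ 2) at x_4.

4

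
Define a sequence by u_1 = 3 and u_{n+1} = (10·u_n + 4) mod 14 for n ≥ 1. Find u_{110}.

Listing terms: u_1 = 3,  u_2 = 6,  u_3 = 8,  u_4 = 0,  u_5 = 4,  u_6 = 2,  u_7 = 10,  u_8 = 6.
Since u_8 = u_2 = 6, the sequence is eventually periodic: after a pre-period of length 1 it cycles with period 6.
For n ≥ 2, u_n depends only on (n - 2) mod 6. (110 - 2) mod 6 = 0, so u_{110} = u_2 = 6.

6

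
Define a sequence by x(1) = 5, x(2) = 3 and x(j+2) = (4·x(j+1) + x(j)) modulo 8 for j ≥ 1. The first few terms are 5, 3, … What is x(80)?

7

Listing terms: x(1) = 5; x(2) = 3; x(3) = 1; x(4) = 7; x(5) = 5; x(6) = 3.
Since (x(5), x(6)) = (x(1), x(2)) = (5, 3) (two consecutive terms determine the rest), the sequence is periodic with period 4.
So x(80) = x(1 + ((80-1) mod 4)) = x(4) = 7.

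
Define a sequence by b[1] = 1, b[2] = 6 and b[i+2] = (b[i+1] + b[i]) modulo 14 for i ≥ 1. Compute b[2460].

Listing terms: b[1] = 1, b[2] = 6, b[3] = 7, b[4] = 13, b[5] = 6, b[6] = 5, b[7] = 11, b[8] = 2, b[9] = 13, b[10] = 1, b[11] = 0, b[12] = 1, b[13] = 1, b[14] = 2, b[15] = 3, b[16] = 5, b[17] = 8, b[18] = 13, b[19] = 7, b[20] = 6, b[21] = 13, b[22] = 5, b[23] = 4, b[24] = 9, b[25] = 13, b[26] = 8, b[27] = 7, b[28] = 1, b[29] = 8, b[30] = 9, b[31] = 3, b[32] = 12, b[33] = 1, b[34] = 13, b[35] = 0, b[36] = 13, b[37] = 13, b[38] = 12, b[39] = 11, b[40] = 9, b[41] = 6, b[42] = 1, b[43] = 7, b[44] = 8, b[45] = 1, b[46] = 9, b[47] = 10, b[48] = 5, b[49] = 1, b[50] = 6.
Since (b[49], b[50]) = (b[1], b[2]) = (1, 6) (two consecutive terms determine the rest), the sequence is periodic with period 48.
So b[2460] = b[1 + ((2460-1) mod 48)] = b[12] = 1.

1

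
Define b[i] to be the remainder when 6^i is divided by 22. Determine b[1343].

Computing terms: b[0] = 1, b[1] = 6, b[2] = 14, b[3] = 18, b[4] = 20, b[5] = 10, b[6] = 16, b[7] = 8, b[8] = 4, b[9] = 2, b[10] = 12, b[11] = 6.
Since b[11] = b[1] = 6, the sequence is eventually periodic: after a pre-period of length 1 it cycles with period 10.
For i ≥ 1, b[i] depends only on (i - 1) mod 10. (1343 - 1) mod 10 = 2, so b[1343] = b[3] = 18.

18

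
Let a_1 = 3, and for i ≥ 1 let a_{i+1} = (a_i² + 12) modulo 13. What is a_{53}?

8

a_1 = 3; a_2 = 8; a_3 = 11; a_4 = 3.
The sequence repeats with period 3.
So a_{53} = a_{1 + ((53-1) mod 3)} = a_2 = 8.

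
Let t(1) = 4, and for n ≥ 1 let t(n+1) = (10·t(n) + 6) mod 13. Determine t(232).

12

We have t(1) = 4, t(2) = 7, t(3) = 11, t(4) = 12, t(5) = 9, t(6) = 5, t(7) = 4.
The sequence repeats with period 6.
(232 - 1) mod 6 = 3, so t(232) = t(4) = 12.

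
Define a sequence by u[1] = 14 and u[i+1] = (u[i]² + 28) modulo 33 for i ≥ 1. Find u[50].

Listing terms: u[1] = 14; u[2] = 26; u[3] = 11; u[4] = 17; u[5] = 20; u[6] = 32; u[7] = 29; u[8] = 11.
Since u[8] = u[3] = 11, the sequence is eventually periodic: after a pre-period of length 2 it cycles with period 5.
For i ≥ 3, u[i] depends only on (i - 3) mod 5. (50 - 3) mod 5 = 2, so u[50] = u[5] = 20.

20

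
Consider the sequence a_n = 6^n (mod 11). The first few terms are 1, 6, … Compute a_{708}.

a_0 = 1, a_1 = 6, a_2 = 3, a_3 = 7, a_4 = 9, a_5 = 10, a_6 = 5, a_7 = 8, a_8 = 4, a_9 = 2, a_{10} = 1.
Since a_{10} = a_0 = 1, the sequence is periodic with period 10.
So a_{708} = a_{0 + ((708-0) mod 10)} = a_8 = 4.

4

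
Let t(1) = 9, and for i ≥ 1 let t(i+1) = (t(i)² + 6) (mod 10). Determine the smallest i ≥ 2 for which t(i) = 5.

3

Listing terms: t(1) = 9; t(2) = 7; t(3) = 5; t(4) = 1; t(5) = 7.
Since t(5) = t(2) = 7, the sequence is eventually periodic: after a pre-period of length 1 it cycles with period 3.
The value 5 first appears (with i ≥ 2) at t(3).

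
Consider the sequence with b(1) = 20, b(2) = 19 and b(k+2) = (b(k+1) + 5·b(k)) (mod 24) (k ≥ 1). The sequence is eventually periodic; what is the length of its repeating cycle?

12

Computing terms: b(1) = 20,  b(2) = 19,  b(3) = 23,  b(4) = 22,  b(5) = 17,  b(6) = 7,  b(7) = 20,  b(8) = 7,  b(9) = 11,  b(10) = 22,  b(11) = 5,  b(12) = 19,  b(13) = 20,  b(14) = 19.
Since (b(13), b(14)) = (b(1), b(2)) = (20, 19) (two consecutive terms determine the rest), the sequence is periodic with period 12.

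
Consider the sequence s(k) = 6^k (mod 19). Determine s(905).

5

We have s(0) = 1, s(1) = 6, s(2) = 17, s(3) = 7, s(4) = 4, s(5) = 5, s(6) = 11, s(7) = 9, s(8) = 16, s(9) = 1.
Since s(9) = s(0) = 1, the sequence is periodic with period 9.
(905 - 0) mod 9 = 5, so s(905) = s(5) = 5.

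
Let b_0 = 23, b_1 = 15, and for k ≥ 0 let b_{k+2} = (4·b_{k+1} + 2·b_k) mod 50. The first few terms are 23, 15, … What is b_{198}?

26

b_0 = 23, b_1 = 15, b_2 = 6, b_3 = 4, b_4 = 28, b_5 = 20, b_6 = 36, b_7 = 34, b_8 = 8, b_9 = 0, b_{10} = 16, b_{11} = 14, b_{12} = 38, b_{13} = 30, b_{14} = 46, b_{15} = 44, b_{16} = 18, b_{17} = 10, b_{18} = 26, b_{19} = 24, b_{20} = 48, b_{21} = 40, b_{22} = 6, b_{23} = 4.
Since (b_{22}, b_{23}) = (b_2, b_3) = (6, 4) (two consecutive terms determine the rest), the sequence is eventually periodic: after a pre-period of length 2 it cycles with period 20.
For k ≥ 2, b_k depends only on (k - 2) mod 20. (198 - 2) mod 20 = 16, so b_{198} = b_{18} = 26.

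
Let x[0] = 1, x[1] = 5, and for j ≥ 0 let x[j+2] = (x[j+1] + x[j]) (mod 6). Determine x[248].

Listing terms: x[0] = 1; x[1] = 5; x[2] = 0; x[3] = 5; x[4] = 5; x[5] = 4; x[6] = 3; x[7] = 1; x[8] = 4; x[9] = 5; x[10] = 3; x[11] = 2; x[12] = 5; x[13] = 1; x[14] = 0; x[15] = 1; x[16] = 1; x[17] = 2; x[18] = 3; x[19] = 5; x[20] = 2; x[21] = 1; x[22] = 3; x[23] = 4; x[24] = 1; x[25] = 5.
Since (x[24], x[25]) = (x[0], x[1]) = (1, 5) (two consecutive terms determine the rest), the sequence is periodic with period 24.
(248 - 0) mod 24 = 8, so x[248] = x[8] = 4.

4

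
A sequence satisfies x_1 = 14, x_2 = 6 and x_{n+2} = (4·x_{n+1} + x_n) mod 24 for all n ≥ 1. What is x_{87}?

We have x_1 = 14; x_2 = 6; x_3 = 14; x_4 = 14; x_5 = 22; x_6 = 6; x_7 = 22; x_8 = 22; x_9 = 14; x_{10} = 6.
The sequence repeats with period 8.
(87 - 1) mod 8 = 6, so x_{87} = x_7 = 22.

22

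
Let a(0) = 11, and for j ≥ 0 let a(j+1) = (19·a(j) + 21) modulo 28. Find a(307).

6

a(0) = 11, a(1) = 6, a(2) = 23, a(3) = 10, a(4) = 15, a(5) = 26, a(6) = 11.
The sequence repeats with period 6.
So a(307) = a(0 + ((307-0) mod 6)) = a(1) = 6.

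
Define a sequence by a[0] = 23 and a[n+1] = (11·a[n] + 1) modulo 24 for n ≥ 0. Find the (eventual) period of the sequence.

4

We have a[0] = 23,  a[1] = 14,  a[2] = 11,  a[3] = 2,  a[4] = 23.
The sequence repeats with period 4.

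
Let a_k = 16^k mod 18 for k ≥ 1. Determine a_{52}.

Computing terms: a_1 = 16, a_2 = 4, a_3 = 10, a_4 = 16.
Since a_4 = a_1 = 16, the sequence is periodic with period 3.
(52 - 1) mod 3 = 0, so a_{52} = a_1 = 16.

16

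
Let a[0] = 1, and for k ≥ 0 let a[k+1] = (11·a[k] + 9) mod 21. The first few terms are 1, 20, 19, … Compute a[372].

1

We have a[0] = 1; a[1] = 20; a[2] = 19; a[3] = 8; a[4] = 13; a[5] = 5; a[6] = 1.
The sequence repeats with period 6.
So a[372] = a[0 + ((372-0) mod 6)] = a[0] = 1.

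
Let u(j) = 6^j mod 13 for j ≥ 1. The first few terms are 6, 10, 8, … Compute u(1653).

5

Listing terms: u(1) = 6; u(2) = 10; u(3) = 8; u(4) = 9; u(5) = 2; u(6) = 12; u(7) = 7; u(8) = 3; u(9) = 5; u(10) = 4; u(11) = 11; u(12) = 1; u(13) = 6.
The sequence repeats with period 12.
(1653 - 1) mod 12 = 8, so u(1653) = u(9) = 5.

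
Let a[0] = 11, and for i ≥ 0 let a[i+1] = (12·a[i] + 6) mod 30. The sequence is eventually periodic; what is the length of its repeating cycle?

4

We have a[0] = 11, a[1] = 18, a[2] = 12, a[3] = 0, a[4] = 6, a[5] = 18.
Since a[5] = a[1] = 18, the sequence is eventually periodic: after a pre-period of length 1 it cycles with period 4.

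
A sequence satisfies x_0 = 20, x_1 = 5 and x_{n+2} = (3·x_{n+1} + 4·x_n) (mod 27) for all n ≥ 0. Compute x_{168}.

2

Computing terms: x_0 = 20,  x_1 = 5,  x_2 = 14,  x_3 = 8,  x_4 = 26,  x_5 = 2,  x_6 = 2,  x_7 = 14,  x_8 = 23,  x_9 = 17,  x_{10} = 8,  x_{11} = 11,  x_{12} = 11,  x_{13} = 23,  x_{14} = 5,  x_{15} = 26,  x_{16} = 17,  x_{17} = 20,  x_{18} = 20,  x_{19} = 5.
The sequence repeats with period 18.
(168 - 0) mod 18 = 6, so x_{168} = x_6 = 2.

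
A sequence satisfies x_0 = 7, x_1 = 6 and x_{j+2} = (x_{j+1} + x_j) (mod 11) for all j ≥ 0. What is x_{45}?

7

Computing terms: x_0 = 7,  x_1 = 6,  x_2 = 2,  x_3 = 8,  x_4 = 10,  x_5 = 7,  x_6 = 6.
Since (x_5, x_6) = (x_0, x_1) = (7, 6) (two consecutive terms determine the rest), the sequence is periodic with period 5.
So x_{45} = x_{0 + ((45-0) mod 5)} = x_0 = 7.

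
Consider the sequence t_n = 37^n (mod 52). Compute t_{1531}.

We have t_1 = 37,  t_2 = 17,  t_3 = 5,  t_4 = 29,  t_5 = 33,  t_6 = 25,  t_7 = 41,  t_8 = 9,  t_9 = 21,  t_{10} = 49,  t_{11} = 45,  t_{12} = 1,  t_{13} = 37.
The sequence repeats with period 12.
(1531 - 1) mod 12 = 6, so t_{1531} = t_7 = 41.

41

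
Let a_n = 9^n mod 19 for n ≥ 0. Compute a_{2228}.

16

a_0 = 1; a_1 = 9; a_2 = 5; a_3 = 7; a_4 = 6; a_5 = 16; a_6 = 11; a_7 = 4; a_8 = 17; a_9 = 1.
Since a_9 = a_0 = 1, the sequence is periodic with period 9.
(2228 - 0) mod 9 = 5, so a_{2228} = a_5 = 16.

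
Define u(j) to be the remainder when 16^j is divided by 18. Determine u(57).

Listing terms: u(1) = 16,  u(2) = 4,  u(3) = 10,  u(4) = 16.
The sequence repeats with period 3.
So u(57) = u(1 + ((57-1) mod 3)) = u(3) = 10.

10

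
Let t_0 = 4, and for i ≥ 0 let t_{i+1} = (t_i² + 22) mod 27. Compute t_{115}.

Computing terms: t_0 = 4,  t_1 = 11,  t_2 = 8,  t_3 = 5,  t_4 = 20,  t_5 = 17,  t_6 = 14,  t_7 = 2,  t_8 = 26,  t_9 = 23,  t_{10} = 11.
Since t_{10} = t_1 = 11, the sequence is eventually periodic: after a pre-period of length 1 it cycles with period 9.
For i ≥ 1, t_i depends only on (i - 1) mod 9. (115 - 1) mod 9 = 6, so t_{115} = t_7 = 2.

2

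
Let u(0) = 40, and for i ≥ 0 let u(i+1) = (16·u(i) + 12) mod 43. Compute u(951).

34

Computing terms: u(0) = 40, u(1) = 7, u(2) = 38, u(3) = 18, u(4) = 42, u(5) = 39, u(6) = 34, u(7) = 40.
Since u(7) = u(0) = 40, the sequence is periodic with period 7.
So u(951) = u(0 + ((951-0) mod 7)) = u(6) = 34.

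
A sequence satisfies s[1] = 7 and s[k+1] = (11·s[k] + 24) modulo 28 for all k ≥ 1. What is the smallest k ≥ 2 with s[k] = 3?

s[1] = 7; s[2] = 17; s[3] = 15; s[4] = 21; s[5] = 3; s[6] = 1; s[7] = 7.
Since s[7] = s[1] = 7, the sequence is periodic with period 6.
The value 3 first appears (with k ≥ 2) at s[5].

5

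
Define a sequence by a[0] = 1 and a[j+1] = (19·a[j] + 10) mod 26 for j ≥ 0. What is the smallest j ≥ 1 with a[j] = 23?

Computing terms: a[0] = 1; a[1] = 3; a[2] = 15; a[3] = 9; a[4] = 25; a[5] = 17; a[6] = 21; a[7] = 19; a[8] = 7; a[9] = 13; a[10] = 23; a[11] = 5; a[12] = 1.
The sequence repeats with period 12.
The value 23 first appears (with j ≥ 1) at a[10].

10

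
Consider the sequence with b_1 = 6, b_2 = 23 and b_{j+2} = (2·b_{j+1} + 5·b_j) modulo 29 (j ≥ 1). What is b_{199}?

We have b_1 = 6,  b_2 = 23,  b_3 = 18,  b_4 = 6,  b_5 = 15,  b_6 = 2,  b_7 = 21,  b_8 = 23,  b_9 = 6,  b_{10} = 11,  b_{11} = 23,  b_{12} = 14,  b_{13} = 27,  b_{14} = 8,  b_{15} = 6,  b_{16} = 23.
Since (b_{15}, b_{16}) = (b_1, b_2) = (6, 23) (two consecutive terms determine the rest), the sequence is periodic with period 14.
(199 - 1) mod 14 = 2, so b_{199} = b_3 = 18.

18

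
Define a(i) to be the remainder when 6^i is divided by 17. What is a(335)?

3

Listing terms: a(1) = 6,  a(2) = 2,  a(3) = 12,  a(4) = 4,  a(5) = 7,  a(6) = 8,  a(7) = 14,  a(8) = 16,  a(9) = 11,  a(10) = 15,  a(11) = 5,  a(12) = 13,  a(13) = 10,  a(14) = 9,  a(15) = 3,  a(16) = 1,  a(17) = 6.
The sequence repeats with period 16.
(335 - 1) mod 16 = 14, so a(335) = a(15) = 3.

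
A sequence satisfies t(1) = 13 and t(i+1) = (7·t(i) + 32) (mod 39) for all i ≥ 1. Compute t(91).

37

We have t(1) = 13; t(2) = 6; t(3) = 35; t(4) = 4; t(5) = 21; t(6) = 23; t(7) = 37; t(8) = 18; t(9) = 2; t(10) = 7; t(11) = 3; t(12) = 14; t(13) = 13.
Since t(13) = t(1) = 13, the sequence is periodic with period 12.
(91 - 1) mod 12 = 6, so t(91) = t(7) = 37.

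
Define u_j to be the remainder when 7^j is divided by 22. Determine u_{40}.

Listing terms: u_0 = 1, u_1 = 7, u_2 = 5, u_3 = 13, u_4 = 3, u_5 = 21, u_6 = 15, u_7 = 17, u_8 = 9, u_9 = 19, u_{10} = 1.
The sequence repeats with period 10.
(40 - 0) mod 10 = 0, so u_{40} = u_0 = 1.

1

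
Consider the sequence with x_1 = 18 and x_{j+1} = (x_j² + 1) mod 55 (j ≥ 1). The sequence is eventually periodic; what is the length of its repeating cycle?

Computing terms: x_1 = 18; x_2 = 50; x_3 = 26; x_4 = 17; x_5 = 15; x_6 = 6; x_7 = 37; x_8 = 50.
Since x_8 = x_2 = 50, the sequence is eventually periodic: after a pre-period of length 1 it cycles with period 6.

6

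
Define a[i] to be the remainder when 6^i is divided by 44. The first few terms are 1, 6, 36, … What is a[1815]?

32

a[0] = 1,  a[1] = 6,  a[2] = 36,  a[3] = 40,  a[4] = 20,  a[5] = 32,  a[6] = 16,  a[7] = 8,  a[8] = 4,  a[9] = 24,  a[10] = 12,  a[11] = 28,  a[12] = 36.
Since a[12] = a[2] = 36, the sequence is eventually periodic: after a pre-period of length 2 it cycles with period 10.
For i ≥ 2, a[i] depends only on (i - 2) mod 10. (1815 - 2) mod 10 = 3, so a[1815] = a[5] = 32.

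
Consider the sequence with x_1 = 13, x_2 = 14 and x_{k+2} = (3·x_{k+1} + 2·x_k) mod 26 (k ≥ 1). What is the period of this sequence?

x_1 = 13, x_2 = 14, x_3 = 16, x_4 = 24, x_5 = 0, x_6 = 22, x_7 = 14, x_8 = 8, x_9 = 0, x_{10} = 16, x_{11} = 22, x_{12} = 20, x_{13} = 0, x_{14} = 14, x_{15} = 16.
Since (x_{14}, x_{15}) = (x_2, x_3) = (14, 16) (two consecutive terms determine the rest), the sequence is eventually periodic: after a pre-period of length 1 it cycles with period 12.

12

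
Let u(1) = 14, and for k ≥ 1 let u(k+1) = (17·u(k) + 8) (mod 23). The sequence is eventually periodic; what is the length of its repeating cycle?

Computing terms: u(1) = 14, u(2) = 16, u(3) = 4, u(4) = 7, u(5) = 12, u(6) = 5, u(7) = 1, u(8) = 2, u(9) = 19, u(10) = 9, u(11) = 0, u(12) = 8, u(13) = 6, u(14) = 18, u(15) = 15, u(16) = 10, u(17) = 17, u(18) = 21, u(19) = 20, u(20) = 3, u(21) = 13, u(22) = 22, u(23) = 14.
The sequence repeats with period 22.

22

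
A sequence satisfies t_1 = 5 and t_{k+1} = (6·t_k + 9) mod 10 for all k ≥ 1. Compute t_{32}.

9

Computing terms: t_1 = 5; t_2 = 9; t_3 = 3; t_4 = 7; t_5 = 1; t_6 = 5.
Since t_6 = t_1 = 5, the sequence is periodic with period 5.
(32 - 1) mod 5 = 1, so t_{32} = t_2 = 9.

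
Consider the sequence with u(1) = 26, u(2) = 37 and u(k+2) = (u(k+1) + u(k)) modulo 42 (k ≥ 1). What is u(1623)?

We have u(1) = 26; u(2) = 37; u(3) = 21; u(4) = 16; u(5) = 37; u(6) = 11; u(7) = 6; u(8) = 17; u(9) = 23; u(10) = 40; u(11) = 21; u(12) = 19; u(13) = 40; u(14) = 17; u(15) = 15; u(16) = 32; u(17) = 5; u(18) = 37; u(19) = 0; u(20) = 37; u(21) = 37; u(22) = 32; u(23) = 27; u(24) = 17; u(25) = 2; u(26) = 19; u(27) = 21; u(28) = 40; u(29) = 19; u(30) = 17; u(31) = 36; u(32) = 11; u(33) = 5; u(34) = 16; u(35) = 21; u(36) = 37; u(37) = 16; u(38) = 11; u(39) = 27; u(40) = 38; u(41) = 23; u(42) = 19; u(43) = 0; u(44) = 19; u(45) = 19; u(46) = 38; u(47) = 15; u(48) = 11; u(49) = 26; u(50) = 37.
The sequence repeats with period 48.
So u(1623) = u(1 + ((1623-1) mod 48)) = u(39) = 27.

27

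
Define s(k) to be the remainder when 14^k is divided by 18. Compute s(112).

4

We have s(1) = 14, s(2) = 16, s(3) = 8, s(4) = 4, s(5) = 2, s(6) = 10, s(7) = 14.
The sequence repeats with period 6.
(112 - 1) mod 6 = 3, so s(112) = s(4) = 4.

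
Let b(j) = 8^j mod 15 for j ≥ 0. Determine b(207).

Computing terms: b(0) = 1, b(1) = 8, b(2) = 4, b(3) = 2, b(4) = 1.
Since b(4) = b(0) = 1, the sequence is periodic with period 4.
(207 - 0) mod 4 = 3, so b(207) = b(3) = 2.

2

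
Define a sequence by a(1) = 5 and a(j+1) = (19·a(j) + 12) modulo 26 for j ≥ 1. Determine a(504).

1

Listing terms: a(1) = 5, a(2) = 3, a(3) = 17, a(4) = 23, a(5) = 7, a(6) = 15, a(7) = 11, a(8) = 13, a(9) = 25, a(10) = 19, a(11) = 9, a(12) = 1, a(13) = 5.
The sequence repeats with period 12.
(504 - 1) mod 12 = 11, so a(504) = a(12) = 1.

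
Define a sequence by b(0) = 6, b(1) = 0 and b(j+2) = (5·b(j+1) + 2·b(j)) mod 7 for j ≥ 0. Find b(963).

We have b(0) = 6, b(1) = 0, b(2) = 5, b(3) = 4, b(4) = 2, b(5) = 4, b(6) = 3, b(7) = 2, b(8) = 2, b(9) = 0, b(10) = 4, b(11) = 6, b(12) = 3, b(13) = 6, b(14) = 1, b(15) = 3, b(16) = 3, b(17) = 0, b(18) = 6, b(19) = 2, b(20) = 1, b(21) = 2, b(22) = 5, b(23) = 1, b(24) = 1, b(25) = 0, b(26) = 2, b(27) = 3, b(28) = 5, b(29) = 3, b(30) = 4, b(31) = 5, b(32) = 5, b(33) = 0, b(34) = 3, b(35) = 1, b(36) = 4, b(37) = 1, b(38) = 6, b(39) = 4, b(40) = 4, b(41) = 0, b(42) = 1, b(43) = 5, b(44) = 6, b(45) = 5, b(46) = 2, b(47) = 6, b(48) = 6, b(49) = 0.
Since (b(48), b(49)) = (b(0), b(1)) = (6, 0) (two consecutive terms determine the rest), the sequence is periodic with period 48.
(963 - 0) mod 48 = 3, so b(963) = b(3) = 4.

4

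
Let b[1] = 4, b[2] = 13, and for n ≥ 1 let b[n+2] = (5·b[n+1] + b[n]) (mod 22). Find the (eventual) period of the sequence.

We have b[1] = 4; b[2] = 13; b[3] = 3; b[4] = 6; b[5] = 11; b[6] = 17; b[7] = 8; b[8] = 13; b[9] = 7; b[10] = 4; b[11] = 5; b[12] = 7; b[13] = 18; b[14] = 9; b[15] = 19; b[16] = 16; b[17] = 11; b[18] = 5; b[19] = 14; b[20] = 9; b[21] = 15; b[22] = 18; b[23] = 17; b[24] = 15; b[25] = 4; b[26] = 13.
The sequence repeats with period 24.

24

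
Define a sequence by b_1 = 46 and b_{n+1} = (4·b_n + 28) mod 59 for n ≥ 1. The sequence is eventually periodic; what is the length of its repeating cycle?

We have b_1 = 46; b_2 = 35; b_3 = 50; b_4 = 51; b_5 = 55; b_6 = 12; b_7 = 17; b_8 = 37; b_9 = 58; b_{10} = 24; b_{11} = 6; b_{12} = 52; b_{13} = 0; b_{14} = 28; b_{15} = 22; b_{16} = 57; b_{17} = 20; b_{18} = 49; b_{19} = 47; b_{20} = 39; b_{21} = 7; b_{22} = 56; b_{23} = 16; b_{24} = 33; b_{25} = 42; b_{26} = 19; b_{27} = 45; b_{28} = 31; b_{29} = 34; b_{30} = 46.
Since b_{30} = b_1 = 46, the sequence is periodic with period 29.

29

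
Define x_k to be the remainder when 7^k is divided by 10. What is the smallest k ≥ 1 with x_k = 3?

3

We have x_0 = 1; x_1 = 7; x_2 = 9; x_3 = 3; x_4 = 1.
Since x_4 = x_0 = 1, the sequence is periodic with period 4.
The value 3 first appears (with k ≥ 1) at x_3.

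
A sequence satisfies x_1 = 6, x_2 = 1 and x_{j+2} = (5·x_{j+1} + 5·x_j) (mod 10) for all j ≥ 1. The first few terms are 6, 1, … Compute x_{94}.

0

We have x_1 = 6,  x_2 = 1,  x_3 = 5,  x_4 = 0,  x_5 = 5,  x_6 = 5,  x_7 = 0.
Since (x_6, x_7) = (x_3, x_4) = (5, 0) (two consecutive terms determine the rest), the sequence is eventually periodic: after a pre-period of length 2 it cycles with period 3.
For j ≥ 3, x_j depends only on (j - 3) mod 3. (94 - 3) mod 3 = 1, so x_{94} = x_4 = 0.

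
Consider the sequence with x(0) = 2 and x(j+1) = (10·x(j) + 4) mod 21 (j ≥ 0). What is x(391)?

Listing terms: x(0) = 2, x(1) = 3, x(2) = 13, x(3) = 8, x(4) = 0, x(5) = 4, x(6) = 2.
The sequence repeats with period 6.
(391 - 0) mod 6 = 1, so x(391) = x(1) = 3.

3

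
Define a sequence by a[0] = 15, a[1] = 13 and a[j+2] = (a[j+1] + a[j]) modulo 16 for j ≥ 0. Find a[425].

14

We have a[0] = 15; a[1] = 13; a[2] = 12; a[3] = 9; a[4] = 5; a[5] = 14; a[6] = 3; a[7] = 1; a[8] = 4; a[9] = 5; a[10] = 9; a[11] = 14; a[12] = 7; a[13] = 5; a[14] = 12; a[15] = 1; a[16] = 13; a[17] = 14; a[18] = 11; a[19] = 9; a[20] = 4; a[21] = 13; a[22] = 1; a[23] = 14; a[24] = 15; a[25] = 13.
Since (a[24], a[25]) = (a[0], a[1]) = (15, 13) (two consecutive terms determine the rest), the sequence is periodic with period 24.
So a[425] = a[0 + ((425-0) mod 24)] = a[17] = 14.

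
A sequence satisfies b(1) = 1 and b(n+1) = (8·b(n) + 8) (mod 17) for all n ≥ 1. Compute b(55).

Listing terms: b(1) = 1,  b(2) = 16,  b(3) = 0,  b(4) = 8,  b(5) = 4,  b(6) = 6,  b(7) = 5,  b(8) = 14,  b(9) = 1.
The sequence repeats with period 8.
So b(55) = b(1 + ((55-1) mod 8)) = b(7) = 5.

5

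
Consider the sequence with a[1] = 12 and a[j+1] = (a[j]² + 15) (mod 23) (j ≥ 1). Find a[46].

15

a[1] = 12; a[2] = 21; a[3] = 19; a[4] = 8; a[5] = 10; a[6] = 0; a[7] = 15; a[8] = 10.
Since a[8] = a[5] = 10, the sequence is eventually periodic: after a pre-period of length 4 it cycles with period 3.
For j ≥ 5, a[j] depends only on (j - 5) mod 3. (46 - 5) mod 3 = 2, so a[46] = a[7] = 15.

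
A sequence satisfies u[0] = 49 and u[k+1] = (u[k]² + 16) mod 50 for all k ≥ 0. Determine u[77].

Computing terms: u[0] = 49; u[1] = 17; u[2] = 5; u[3] = 41; u[4] = 47; u[5] = 25; u[6] = 41.
Since u[6] = u[3] = 41, the sequence is eventually periodic: after a pre-period of length 3 it cycles with period 3.
For k ≥ 3, u[k] depends only on (k - 3) mod 3. (77 - 3) mod 3 = 2, so u[77] = u[5] = 25.

25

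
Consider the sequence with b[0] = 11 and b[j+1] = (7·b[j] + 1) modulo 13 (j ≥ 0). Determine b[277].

b[0] = 11,  b[1] = 0,  b[2] = 1,  b[3] = 8,  b[4] = 5,  b[5] = 10,  b[6] = 6,  b[7] = 4,  b[8] = 3,  b[9] = 9,  b[10] = 12,  b[11] = 7,  b[12] = 11.
Since b[12] = b[0] = 11, the sequence is periodic with period 12.
(277 - 0) mod 12 = 1, so b[277] = b[1] = 0.

0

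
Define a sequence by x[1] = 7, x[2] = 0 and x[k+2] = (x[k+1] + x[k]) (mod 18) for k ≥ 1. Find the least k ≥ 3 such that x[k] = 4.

x[1] = 7,  x[2] = 0,  x[3] = 7,  x[4] = 7,  x[5] = 14,  x[6] = 3,  x[7] = 17,  x[8] = 2,  x[9] = 1,  x[10] = 3,  x[11] = 4,  x[12] = 7,  x[13] = 11,  x[14] = 0,  x[15] = 11,  x[16] = 11,  x[17] = 4,  x[18] = 15,  x[19] = 1,  x[20] = 16,  x[21] = 17,  x[22] = 15,  x[23] = 14,  x[24] = 11,  x[25] = 7,  x[26] = 0.
The sequence repeats with period 24.
The value 4 first appears (with k ≥ 3) at x[11].

11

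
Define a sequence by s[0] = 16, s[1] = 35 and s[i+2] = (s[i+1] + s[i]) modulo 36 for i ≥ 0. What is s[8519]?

Computing terms: s[0] = 16, s[1] = 35, s[2] = 15, s[3] = 14, s[4] = 29, s[5] = 7, s[6] = 0, s[7] = 7, s[8] = 7, s[9] = 14, s[10] = 21, s[11] = 35, s[12] = 20, s[13] = 19, s[14] = 3, s[15] = 22, s[16] = 25, s[17] = 11, s[18] = 0, s[19] = 11, s[20] = 11, s[21] = 22, s[22] = 33, s[23] = 19, s[24] = 16, s[25] = 35.
The sequence repeats with period 24.
(8519 - 0) mod 24 = 23, so s[8519] = s[23] = 19.

19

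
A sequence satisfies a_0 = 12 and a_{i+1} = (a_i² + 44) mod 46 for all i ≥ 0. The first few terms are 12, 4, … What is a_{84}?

6

Listing terms: a_0 = 12, a_1 = 4, a_2 = 14, a_3 = 10, a_4 = 6, a_5 = 34, a_6 = 4.
Since a_6 = a_1 = 4, the sequence is eventually periodic: after a pre-period of length 1 it cycles with period 5.
For i ≥ 1, a_i depends only on (i - 1) mod 5. (84 - 1) mod 5 = 3, so a_{84} = a_4 = 6.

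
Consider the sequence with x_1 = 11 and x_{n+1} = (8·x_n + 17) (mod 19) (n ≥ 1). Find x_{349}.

11

Computing terms: x_1 = 11, x_2 = 10, x_3 = 2, x_4 = 14, x_5 = 15, x_6 = 4, x_7 = 11.
The sequence repeats with period 6.
So x_{349} = x_{1 + ((349-1) mod 6)} = x_1 = 11.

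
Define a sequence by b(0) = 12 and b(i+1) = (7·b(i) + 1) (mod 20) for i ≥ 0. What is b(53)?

5

We have b(0) = 12, b(1) = 5, b(2) = 16, b(3) = 13, b(4) = 12.
The sequence repeats with period 4.
(53 - 0) mod 4 = 1, so b(53) = b(1) = 5.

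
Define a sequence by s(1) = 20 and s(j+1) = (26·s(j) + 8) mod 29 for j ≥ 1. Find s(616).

25

Computing terms: s(1) = 20; s(2) = 6; s(3) = 19; s(4) = 9; s(5) = 10; s(6) = 7; s(7) = 16; s(8) = 18; s(9) = 12; s(10) = 1; s(11) = 5; s(12) = 22; s(13) = 0; s(14) = 8; s(15) = 13; s(16) = 27; s(17) = 14; s(18) = 24; s(19) = 23; s(20) = 26; s(21) = 17; s(22) = 15; s(23) = 21; s(24) = 3; s(25) = 28; s(26) = 11; s(27) = 4; s(28) = 25; s(29) = 20.
The sequence repeats with period 28.
So s(616) = s(1 + ((616-1) mod 28)) = s(28) = 25.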